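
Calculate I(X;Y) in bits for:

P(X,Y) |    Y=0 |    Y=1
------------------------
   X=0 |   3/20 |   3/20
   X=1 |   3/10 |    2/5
0.0031 bits

Mutual information: I(X;Y) = H(X) + H(Y) - H(X,Y)

Marginals:
P(X) = (3/10, 7/10), H(X) = 0.8813 bits
P(Y) = (9/20, 11/20), H(Y) = 0.9928 bits

Joint entropy: H(X,Y) = 1.8710 bits

I(X;Y) = 0.8813 + 0.9928 - 1.8710 = 0.0031 bits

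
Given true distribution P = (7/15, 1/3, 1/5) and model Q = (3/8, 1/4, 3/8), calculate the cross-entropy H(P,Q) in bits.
1.6100 bits

Cross-entropy: H(P,Q) = -Σ p(x) log q(x)

Alternatively: H(P,Q) = H(P) + D_KL(P||Q)
H(P) = 1.5058 bits
D_KL(P||Q) = 0.1042 bits

H(P,Q) = 1.5058 + 0.1042 = 1.6100 bits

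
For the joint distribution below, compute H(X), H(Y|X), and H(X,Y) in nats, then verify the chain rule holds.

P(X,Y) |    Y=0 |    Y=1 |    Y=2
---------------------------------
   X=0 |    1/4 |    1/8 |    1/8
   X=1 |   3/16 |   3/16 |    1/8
H(X,Y) = 1.7541, H(X) = 0.6931, H(Y|X) = 1.0610 (all in nats)

Chain rule: H(X,Y) = H(X) + H(Y|X)

Left side — joint entropy directly:
H(X,Y) = -Σ p(x,y) log p(x,y) = 1.7541 nats

Right side — compute H(Y|X) from the conditional distributions:
P(X) = (1/2, 1/2), so H(X) = 0.6931 nats
H(Y|X) = Σ_x P(X=x) · H(Y|X=x):
  P(Y|X=0) = (1/2, 1/4, 1/4), H(Y|X=0) = 1.0397, weight P(X=0) = 1/2
  P(Y|X=1) = (3/8, 3/8, 1/4), H(Y|X=1) = 1.0822, weight P(X=1) = 1/2
H(Y|X) = 1.0610 nats

H(X) + H(Y|X) = 0.6931 + 1.0610 = 1.7541 nats

Both sides equal 1.7541 nats. ✓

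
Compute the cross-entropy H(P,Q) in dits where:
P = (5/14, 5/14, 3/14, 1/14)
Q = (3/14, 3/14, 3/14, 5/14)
0.6532 dits

Cross-entropy: H(P,Q) = -Σ p(x) log q(x)

Alternatively: H(P,Q) = H(P) + D_KL(P||Q)
H(P) = 0.5446 dits
D_KL(P||Q) = 0.1085 dits

H(P,Q) = 0.5446 + 0.1085 = 0.6532 dits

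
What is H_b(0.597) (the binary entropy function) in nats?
0.6742 nats

The binary entropy function is:
H(p) = -p log(p) - (1-p) log(1-p)

H(0.597) = -0.597 × log_e(0.597) - 0.403 × log_e(0.403)
H(0.597) = 0.6742 nats

Note: Binary entropy is maximized at p=0.5 (H=1 bit) and minimized at p=0 or p=1 (H=0).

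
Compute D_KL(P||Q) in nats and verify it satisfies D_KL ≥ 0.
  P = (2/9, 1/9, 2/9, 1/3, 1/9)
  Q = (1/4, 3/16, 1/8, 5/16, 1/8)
0.0520 nats

KL divergence satisfies the Gibbs inequality: D_KL(P||Q) ≥ 0 for all distributions P, Q.

D_KL(P||Q) = Σ p(x) log(p(x)/q(x))
Term by term:
  x=0: 2/9 × log_e[(2/9)/(1/4)] = -0.0262
  x=1: 1/9 × log_e[(1/9)/(3/16)] = -0.0581
  x=2: 2/9 × log_e[(2/9)/(1/8)] = 0.1279
  x=3: 1/3 × log_e[(1/3)/(5/16)] = 0.0215
  x=4: 1/9 × log_e[(1/9)/(1/8)] = -0.0131
D_KL(P||Q) = 0.0520 nats

D_KL(P||Q) = 0.0520 ≥ 0 ✓

This non-negativity is a fundamental property: relative entropy cannot be negative because it measures how different Q is from P.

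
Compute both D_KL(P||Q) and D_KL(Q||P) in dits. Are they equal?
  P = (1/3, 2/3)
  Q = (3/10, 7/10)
D_KL(P||Q) = 0.0011, D_KL(Q||P) = 0.0011

KL divergence is not symmetric: D_KL(P||Q) ≠ D_KL(Q||P) in general.

D_KL(P||Q) = 0.0011 dits
D_KL(Q||P) = 0.0011 dits

In this case they happen to be equal (to 4 decimal places).

This asymmetry is why KL divergence is not a true distance metric.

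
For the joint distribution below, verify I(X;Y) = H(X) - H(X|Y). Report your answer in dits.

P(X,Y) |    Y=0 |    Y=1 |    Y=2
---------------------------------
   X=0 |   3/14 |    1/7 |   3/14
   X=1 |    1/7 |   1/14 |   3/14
I(X;Y) = 0.0039 dits

Mutual information has multiple equivalent forms:
- I(X;Y) = H(X) - H(X|Y)
- I(X;Y) = H(Y) - H(Y|X)
- I(X;Y) = H(X) + H(Y) - H(X,Y)

Computing all quantities:
H(X) = 0.2966, H(Y) = 0.4608, H(X,Y) = 0.7534
H(X|Y) = 0.2926, H(Y|X) = 0.4568

Verification:
H(X) - H(X|Y) = 0.2966 - 0.2926 = 0.0039
H(Y) - H(Y|X) = 0.4608 - 0.4568 = 0.0039
H(X) + H(Y) - H(X,Y) = 0.2966 + 0.4608 - 0.7534 = 0.0039

All forms give I(X;Y) = 0.0039 dits. ✓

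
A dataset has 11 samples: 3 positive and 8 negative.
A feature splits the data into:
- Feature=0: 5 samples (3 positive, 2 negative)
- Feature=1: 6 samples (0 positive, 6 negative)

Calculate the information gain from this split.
0.4040 bits

Information Gain = H(Y) - H(Y|Feature)

Before split:
P(positive) = 3/11 = 0.2727
H(Y) = 0.8454 bits

After split:
Feature=0: H = 0.9710 bits (weight = 5/11)
Feature=1: H = 0.0000 bits (weight = 6/11)
H(Y|Feature) = (5/11)×0.9710 + (6/11)×0.0000 = 0.4413 bits

Information Gain = 0.8454 - 0.4413 = 0.4040 bits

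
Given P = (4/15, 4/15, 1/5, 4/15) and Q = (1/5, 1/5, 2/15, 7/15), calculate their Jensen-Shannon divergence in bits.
0.0317 bits

Jensen-Shannon divergence is:
JSD(P||Q) = 0.5 × D_KL(P||M) + 0.5 × D_KL(Q||M)
where M = 0.5 × (P + Q) is the mixture distribution.

M = 0.5 × (4/15, 4/15, 1/5, 4/15) + 0.5 × (1/5, 1/5, 2/15, 7/15) = (7/30, 7/30, 1/6, 11/30)

D_KL(P||M) = 0.0328 bits
D_KL(Q||M) = 0.0305 bits

JSD(P||Q) = 0.5 × 0.0328 + 0.5 × 0.0305 = 0.0317 bits

Unlike KL divergence, JSD is symmetric and bounded: 0 ≤ JSD ≤ log(2).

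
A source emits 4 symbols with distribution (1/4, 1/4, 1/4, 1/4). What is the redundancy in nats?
0.0000 nats

Redundancy measures how far a source is from maximum entropy:
R = H_max - H(X)

Maximum entropy for 4 symbols: H_max = log_e(4) = 1.3863 nats
Actual entropy: H(X) = 1.3863 nats
Redundancy: R = 1.3863 - 1.3863 = 0.0000 nats

This redundancy represents potential for compression: the source could be compressed by 0.0000 nats per symbol.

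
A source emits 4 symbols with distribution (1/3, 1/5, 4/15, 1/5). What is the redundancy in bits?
0.0344 bits

Redundancy measures how far a source is from maximum entropy:
R = H_max - H(X)

Maximum entropy for 4 symbols: H_max = log_2(4) = 2.0000 bits
Actual entropy: H(X) = 1.9656 bits
Redundancy: R = 2.0000 - 1.9656 = 0.0344 bits

This redundancy represents potential for compression: the source could be compressed by 0.0344 bits per symbol.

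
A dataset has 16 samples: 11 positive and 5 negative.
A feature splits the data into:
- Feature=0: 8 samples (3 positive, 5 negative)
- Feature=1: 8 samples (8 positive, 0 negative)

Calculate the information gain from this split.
0.4188 bits

Information Gain = H(Y) - H(Y|Feature)

Before split:
P(positive) = 11/16 = 0.6875
H(Y) = 0.8960 bits

After split:
Feature=0: H = 0.9544 bits (weight = 8/16)
Feature=1: H = 0.0000 bits (weight = 8/16)
H(Y|Feature) = (8/16)×0.9544 + (8/16)×0.0000 = 0.4772 bits

Information Gain = 0.8960 - 0.4772 = 0.4188 bits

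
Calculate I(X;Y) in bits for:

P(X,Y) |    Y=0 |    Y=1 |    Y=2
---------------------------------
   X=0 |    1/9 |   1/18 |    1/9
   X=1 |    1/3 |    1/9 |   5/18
0.0031 bits

Mutual information: I(X;Y) = H(X) + H(Y) - H(X,Y)

Marginals:
P(X) = (5/18, 13/18), H(X) = 0.8524 bits
P(Y) = (4/9, 1/6, 7/18), H(Y) = 1.4807 bits

Joint entropy: H(X,Y) = 2.3300 bits

I(X;Y) = 0.8524 + 1.4807 - 2.3300 = 0.0031 bits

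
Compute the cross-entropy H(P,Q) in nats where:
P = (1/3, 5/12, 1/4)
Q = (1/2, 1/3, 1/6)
1.1367 nats

Cross-entropy: H(P,Q) = -Σ p(x) log q(x)

Alternatively: H(P,Q) = H(P) + D_KL(P||Q)
H(P) = 1.0776 nats
D_KL(P||Q) = 0.0592 nats

H(P,Q) = 1.0776 + 0.0592 = 1.1367 nats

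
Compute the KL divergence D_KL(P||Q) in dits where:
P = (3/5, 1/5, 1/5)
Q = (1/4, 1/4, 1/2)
0.1292 dits

KL divergence: D_KL(P||Q) = Σ p(x) log(p(x)/q(x))

Computing term by term:
  x=0: 3/5 × log_10[(3/5)/(1/4)] = 3/5 × 0.3802 = 0.2281
  x=1: 1/5 × log_10[(1/5)/(1/4)] = 1/5 × -0.0969 = -0.0194
  x=2: 1/5 × log_10[(1/5)/(1/2)] = 1/5 × -0.3979 = -0.0796

D_KL(P||Q) = 0.1292 dits

Note: KL divergence is always non-negative and equals 0 iff P = Q.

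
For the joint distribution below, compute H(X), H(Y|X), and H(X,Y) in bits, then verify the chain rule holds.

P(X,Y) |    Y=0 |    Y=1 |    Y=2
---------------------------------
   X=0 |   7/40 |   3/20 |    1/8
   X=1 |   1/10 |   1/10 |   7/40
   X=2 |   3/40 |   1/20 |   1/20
H(X,Y) = 3.0425, H(X) = 1.4891, H(Y|X) = 1.5534 (all in bits)

Chain rule: H(X,Y) = H(X) + H(Y|X)

Left side — joint entropy directly:
H(X,Y) = -Σ p(x,y) log p(x,y) = 3.0425 bits

Right side — compute H(Y|X) from the conditional distributions:
P(X) = (9/20, 3/8, 7/40), so H(X) = 1.4891 bits
H(Y|X) = Σ_x P(X=x) · H(Y|X=x):
  P(Y|X=0) = (7/18, 1/3, 5/18), H(Y|X=0) = 1.5715, weight P(X=0) = 9/20
  P(Y|X=1) = (4/15, 4/15, 7/15), H(Y|X=1) = 1.5301, weight P(X=1) = 3/8
  P(Y|X=2) = (3/7, 2/7, 2/7), H(Y|X=2) = 1.5567, weight P(X=2) = 7/40
H(Y|X) = 1.5534 bits

H(X) + H(Y|X) = 1.4891 + 1.5534 = 3.0425 bits

Both sides equal 3.0425 bits. ✓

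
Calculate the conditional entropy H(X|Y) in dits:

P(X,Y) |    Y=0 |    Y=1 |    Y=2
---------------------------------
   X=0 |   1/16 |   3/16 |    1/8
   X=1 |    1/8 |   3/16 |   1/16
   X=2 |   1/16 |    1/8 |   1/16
0.4608 dits

Using the chain rule: H(X|Y) = H(X,Y) - H(Y)

First, compute H(X,Y) = 0.9123 dits

Marginal P(Y) = (1/4, 1/2, 1/4)
H(Y) = 0.4515 dits

H(X|Y) = H(X,Y) - H(Y) = 0.9123 - 0.4515 = 0.4608 dits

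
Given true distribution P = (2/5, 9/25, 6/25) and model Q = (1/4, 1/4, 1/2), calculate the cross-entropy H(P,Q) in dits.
0.5298 dits

Cross-entropy: H(P,Q) = -Σ p(x) log q(x)

Alternatively: H(P,Q) = H(P) + D_KL(P||Q)
H(P) = 0.4677 dits
D_KL(P||Q) = 0.0622 dits

H(P,Q) = 0.4677 + 0.0622 = 0.5298 dits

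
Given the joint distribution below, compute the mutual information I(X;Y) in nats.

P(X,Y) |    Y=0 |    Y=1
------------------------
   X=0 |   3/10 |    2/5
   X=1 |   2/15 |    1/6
0.0001 nats

Mutual information: I(X;Y) = H(X) + H(Y) - H(X,Y)

Marginals:
P(X) = (7/10, 3/10), H(X) = 0.6109 nats
P(Y) = (13/30, 17/30), H(Y) = 0.6842 nats

Joint entropy: H(X,Y) = 1.2950 nats

I(X;Y) = 0.6109 + 0.6842 - 1.2950 = 0.0001 nats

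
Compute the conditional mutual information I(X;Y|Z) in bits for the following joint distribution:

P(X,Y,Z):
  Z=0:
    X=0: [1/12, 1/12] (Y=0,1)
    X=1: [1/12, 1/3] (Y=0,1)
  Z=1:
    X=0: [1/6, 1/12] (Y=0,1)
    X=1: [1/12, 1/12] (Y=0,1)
0.0443 bits

Conditional mutual information: I(X;Y|Z) = H(X|Z) + H(Y|Z) - H(X,Y|Z)

H(Z) = 0.9799
H(X,Z) = 1.8879 → H(X|Z) = 0.9080
H(Y,Z) = 1.8879 → H(Y|Z) = 0.9080
H(X,Y,Z) = 2.7516 → H(X,Y|Z) = 1.7718

I(X;Y|Z) = 0.9080 + 0.9080 - 1.7718 = 0.0443 bits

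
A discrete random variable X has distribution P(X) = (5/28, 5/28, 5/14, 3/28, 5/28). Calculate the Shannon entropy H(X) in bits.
2.2072 bits

Shannon entropy is H(X) = -Σ p(x) log p(x).

For P = (5/28, 5/28, 5/14, 3/28, 5/28):
H = -5/28 × log_2(5/28) -5/28 × log_2(5/28) -5/14 × log_2(5/14) -3/28 × log_2(3/28) -5/28 × log_2(5/28)
H = 2.2072 bits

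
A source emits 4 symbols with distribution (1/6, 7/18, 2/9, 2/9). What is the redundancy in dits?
0.0225 dits

Redundancy measures how far a source is from maximum entropy:
R = H_max - H(X)

Maximum entropy for 4 symbols: H_max = log_10(4) = 0.6021 dits
Actual entropy: H(X) = 0.5795 dits
Redundancy: R = 0.6021 - 0.5795 = 0.0225 dits

This redundancy represents potential for compression: the source could be compressed by 0.0225 dits per symbol.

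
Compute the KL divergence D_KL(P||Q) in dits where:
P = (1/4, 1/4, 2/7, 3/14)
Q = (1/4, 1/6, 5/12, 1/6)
0.0206 dits

KL divergence: D_KL(P||Q) = Σ p(x) log(p(x)/q(x))

Computing term by term:
  x=0: 1/4 × log_10[(1/4)/(1/4)] = 1/4 × 0.0000 = 0.0000
  x=1: 1/4 × log_10[(1/4)/(1/6)] = 1/4 × 0.1761 = 0.0440
  x=2: 2/7 × log_10[(2/7)/(5/12)] = 2/7 × -0.1639 = -0.0468
  x=3: 3/14 × log_10[(3/14)/(1/6)] = 3/14 × 0.1091 = 0.0234

D_KL(P||Q) = 0.0206 dits

Note: KL divergence is always non-negative and equals 0 iff P = Q.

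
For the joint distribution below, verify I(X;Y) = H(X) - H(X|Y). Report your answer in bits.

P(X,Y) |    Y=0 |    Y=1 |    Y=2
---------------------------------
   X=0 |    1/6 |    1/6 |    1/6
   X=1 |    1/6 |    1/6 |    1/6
I(X;Y) = 0.0000 bits

Mutual information has multiple equivalent forms:
- I(X;Y) = H(X) - H(X|Y)
- I(X;Y) = H(Y) - H(Y|X)
- I(X;Y) = H(X) + H(Y) - H(X,Y)

Computing all quantities:
H(X) = 1.0000, H(Y) = 1.5850, H(X,Y) = 2.5850
H(X|Y) = 1.0000, H(Y|X) = 1.5850

Verification:
H(X) - H(X|Y) = 1.0000 - 1.0000 = 0.0000
H(Y) - H(Y|X) = 1.5850 - 1.5850 = 0.0000
H(X) + H(Y) - H(X,Y) = 1.0000 + 1.5850 - 2.5850 = 0.0000

All forms give I(X;Y) = 0.0000 bits. ✓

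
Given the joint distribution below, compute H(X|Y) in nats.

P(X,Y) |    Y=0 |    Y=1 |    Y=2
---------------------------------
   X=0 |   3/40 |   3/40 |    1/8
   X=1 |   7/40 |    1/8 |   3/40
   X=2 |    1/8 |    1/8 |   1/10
1.0635 nats

Using the chain rule: H(X|Y) = H(X,Y) - H(Y)

First, compute H(X,Y) = 2.1578 nats

Marginal P(Y) = (3/8, 13/40, 3/10)
H(Y) = 1.0943 nats

H(X|Y) = H(X,Y) - H(Y) = 2.1578 - 1.0943 = 1.0635 nats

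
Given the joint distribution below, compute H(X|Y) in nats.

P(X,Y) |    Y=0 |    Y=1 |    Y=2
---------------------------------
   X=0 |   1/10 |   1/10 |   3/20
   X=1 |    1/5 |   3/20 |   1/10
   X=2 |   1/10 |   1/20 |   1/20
1.0227 nats

Using the chain rule: H(X|Y) = H(X,Y) - H(Y)

First, compute H(X,Y) = 2.1116 nats

Marginal P(Y) = (2/5, 3/10, 3/10)
H(Y) = 1.0889 nats

H(X|Y) = H(X,Y) - H(Y) = 2.1116 - 1.0889 = 1.0227 nats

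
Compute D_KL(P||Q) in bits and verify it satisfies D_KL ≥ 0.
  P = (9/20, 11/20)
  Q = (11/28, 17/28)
0.0097 bits

KL divergence satisfies the Gibbs inequality: D_KL(P||Q) ≥ 0 for all distributions P, Q.

D_KL(P||Q) = Σ p(x) log(p(x)/q(x))
Term by term:
  x=0: 9/20 × log_2[(9/20)/(11/28)] = 0.0882
  x=1: 11/20 × log_2[(11/20)/(17/28)] = -0.0784
D_KL(P||Q) = 0.0097 bits

D_KL(P||Q) = 0.0097 ≥ 0 ✓

This non-negativity is a fundamental property: relative entropy cannot be negative because it measures how different Q is from P.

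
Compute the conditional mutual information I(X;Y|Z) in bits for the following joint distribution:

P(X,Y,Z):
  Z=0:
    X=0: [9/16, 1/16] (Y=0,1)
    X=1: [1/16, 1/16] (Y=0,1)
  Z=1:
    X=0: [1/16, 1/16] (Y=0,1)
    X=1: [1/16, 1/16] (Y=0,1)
0.0694 bits

Conditional mutual information: I(X;Y|Z) = H(X|Z) + H(Y|Z) - H(X,Y|Z)

H(Z) = 0.8113
H(X,Z) = 1.5488 → H(X|Z) = 0.7375
H(Y,Z) = 1.5488 → H(Y|Z) = 0.7375
H(X,Y,Z) = 2.2169 → H(X,Y|Z) = 1.4056

I(X;Y|Z) = 0.7375 + 0.7375 - 1.4056 = 0.0694 bits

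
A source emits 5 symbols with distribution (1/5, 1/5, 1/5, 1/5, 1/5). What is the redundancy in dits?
0.0000 dits

Redundancy measures how far a source is from maximum entropy:
R = H_max - H(X)

Maximum entropy for 5 symbols: H_max = log_10(5) = 0.6990 dits
Actual entropy: H(X) = 0.6990 dits
Redundancy: R = 0.6990 - 0.6990 = 0.0000 dits

This redundancy represents potential for compression: the source could be compressed by 0.0000 dits per symbol.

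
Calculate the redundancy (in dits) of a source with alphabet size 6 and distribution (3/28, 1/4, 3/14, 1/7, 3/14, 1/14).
0.0344 dits

Redundancy measures how far a source is from maximum entropy:
R = H_max - H(X)

Maximum entropy for 6 symbols: H_max = log_10(6) = 0.7782 dits
Actual entropy: H(X) = 0.7438 dits
Redundancy: R = 0.7782 - 0.7438 = 0.0344 dits

This redundancy represents potential for compression: the source could be compressed by 0.0344 dits per symbol.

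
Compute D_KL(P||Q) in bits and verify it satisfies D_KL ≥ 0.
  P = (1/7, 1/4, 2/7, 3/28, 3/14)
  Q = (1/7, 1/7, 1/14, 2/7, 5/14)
0.4637 bits

KL divergence satisfies the Gibbs inequality: D_KL(P||Q) ≥ 0 for all distributions P, Q.

D_KL(P||Q) = Σ p(x) log(p(x)/q(x))
Term by term:
  x=0: 1/7 × log_2[(1/7)/(1/7)] = 0.0000
  x=1: 1/4 × log_2[(1/4)/(1/7)] = 0.2018
  x=2: 2/7 × log_2[(2/7)/(1/14)] = 0.5714
  x=3: 3/28 × log_2[(3/28)/(2/7)] = -0.1516
  x=4: 3/14 × log_2[(3/14)/(5/14)] = -0.1579
D_KL(P||Q) = 0.4637 bits

D_KL(P||Q) = 0.4637 ≥ 0 ✓

This non-negativity is a fundamental property: relative entropy cannot be negative because it measures how different Q is from P.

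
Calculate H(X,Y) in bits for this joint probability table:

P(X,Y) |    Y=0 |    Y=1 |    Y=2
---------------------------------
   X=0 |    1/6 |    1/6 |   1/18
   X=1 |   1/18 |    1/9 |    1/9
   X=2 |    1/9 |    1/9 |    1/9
3.0860 bits

Joint entropy is H(X,Y) = -Σ_{x,y} p(x,y) log p(x,y).

Summing over all non-zero entries:
H(X,Y) = -[1/6·log_2(1/6) + 1/6·log_2(1/6) + 1/18·log_2(1/18) + 1/18·log_2(1/18) + 1/9·log_2(1/9) + 1/9·log_2(1/9) + 1/9·log_2(1/9) + 1/9·log_2(1/9) + 1/9·log_2(1/9)]
H(X,Y) = 3.0860 bits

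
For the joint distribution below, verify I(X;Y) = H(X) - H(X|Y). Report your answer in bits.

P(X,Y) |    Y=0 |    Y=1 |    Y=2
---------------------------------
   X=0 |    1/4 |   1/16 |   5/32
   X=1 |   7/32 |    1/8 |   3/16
I(X;Y) = 0.0161 bits

Mutual information has multiple equivalent forms:
- I(X;Y) = H(X) - H(X|Y)
- I(X;Y) = H(Y) - H(Y|X)
- I(X;Y) = H(X) + H(Y) - H(X,Y)

Computing all quantities:
H(X) = 0.9972, H(Y) = 1.4948, H(X,Y) = 2.4759
H(X|Y) = 0.9811, H(Y|X) = 1.4787

Verification:
H(X) - H(X|Y) = 0.9972 - 0.9811 = 0.0161
H(Y) - H(Y|X) = 1.4948 - 1.4787 = 0.0161
H(X) + H(Y) - H(X,Y) = 0.9972 + 1.4948 - 2.4759 = 0.0161

All forms give I(X;Y) = 0.0161 bits. ✓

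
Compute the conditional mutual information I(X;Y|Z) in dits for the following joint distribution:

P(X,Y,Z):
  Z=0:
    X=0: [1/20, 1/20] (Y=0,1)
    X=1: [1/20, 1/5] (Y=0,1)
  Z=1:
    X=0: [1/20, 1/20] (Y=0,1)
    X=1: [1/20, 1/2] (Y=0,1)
0.0248 dits

Conditional mutual information: I(X;Y|Z) = H(X|Z) + H(Y|Z) - H(X,Y|Z)

H(Z) = 0.2812
H(X,Z) = 0.4933 → H(X|Z) = 0.2121
H(Y,Z) = 0.4933 → H(Y|Z) = 0.2121
H(X,Y,Z) = 0.6806 → H(X,Y|Z) = 0.3994

I(X;Y|Z) = 0.2121 + 0.2121 - 0.3994 = 0.0248 dits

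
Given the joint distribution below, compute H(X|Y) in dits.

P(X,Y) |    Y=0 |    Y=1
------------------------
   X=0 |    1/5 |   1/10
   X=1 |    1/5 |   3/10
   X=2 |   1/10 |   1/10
0.4354 dits

Using the chain rule: H(X|Y) = H(X,Y) - H(Y)

First, compute H(X,Y) = 0.7365 dits

Marginal P(Y) = (1/2, 1/2)
H(Y) = 0.3010 dits

H(X|Y) = H(X,Y) - H(Y) = 0.7365 - 0.3010 = 0.4354 dits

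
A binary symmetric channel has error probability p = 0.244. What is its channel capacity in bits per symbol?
0.1984 bits

For a binary symmetric channel (BSC) with error probability p:
Capacity C = 1 - H(p) bits per symbol

where H(p) = -p log₂(p) - (1-p) log₂(1-p) is the binary entropy function.

H(0.244) = 0.8016 bits
C = 1 - 0.8016 = 0.1984 bits per symbol

This means we can reliably transmit up to 0.1984 bits of information per channel use.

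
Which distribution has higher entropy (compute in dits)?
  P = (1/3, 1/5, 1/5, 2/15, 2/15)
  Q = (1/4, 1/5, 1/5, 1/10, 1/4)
Q

Computing entropies in dits:
H(P) = 0.6720
H(Q) = 0.6806

Distribution Q has higher entropy.

Intuition: The distribution closer to uniform (more spread out) has higher entropy.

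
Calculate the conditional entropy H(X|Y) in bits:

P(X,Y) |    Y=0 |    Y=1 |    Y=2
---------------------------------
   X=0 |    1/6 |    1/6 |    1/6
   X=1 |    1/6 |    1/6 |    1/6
1.0000 bits

Using the chain rule: H(X|Y) = H(X,Y) - H(Y)

First, compute H(X,Y) = 2.5850 bits

Marginal P(Y) = (1/3, 1/3, 1/3)
H(Y) = 1.5850 bits

H(X|Y) = H(X,Y) - H(Y) = 2.5850 - 1.5850 = 1.0000 bits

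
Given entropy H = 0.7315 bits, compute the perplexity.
1.6604

Perplexity is 2^H (or exp(H) for natural log).

H = 0.7315 bits
Perplexity = 2^0.7315 = 1.6604

Interpretation: The model's uncertainty is equivalent to choosing uniformly among 1.7 options.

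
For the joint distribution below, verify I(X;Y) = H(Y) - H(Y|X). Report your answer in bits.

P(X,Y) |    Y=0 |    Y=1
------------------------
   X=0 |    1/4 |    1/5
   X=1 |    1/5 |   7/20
I(X;Y) = 0.0267 bits

Mutual information has multiple equivalent forms:
- I(X;Y) = H(X) - H(X|Y)
- I(X;Y) = H(Y) - H(Y|X)
- I(X;Y) = H(X) + H(Y) - H(X,Y)

Computing all quantities:
H(X) = 0.9928, H(Y) = 0.9928, H(X,Y) = 1.9589
H(X|Y) = 0.9661, H(Y|X) = 0.9661

Verification:
H(X) - H(X|Y) = 0.9928 - 0.9661 = 0.0267
H(Y) - H(Y|X) = 0.9928 - 0.9661 = 0.0267
H(X) + H(Y) - H(X,Y) = 0.9928 + 0.9928 - 1.9589 = 0.0267

All forms give I(X;Y) = 0.0267 bits. ✓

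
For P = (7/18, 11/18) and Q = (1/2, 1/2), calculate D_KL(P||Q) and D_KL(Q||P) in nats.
D_KL(P||Q) = 0.0249, D_KL(Q||P) = 0.0253

KL divergence is not symmetric: D_KL(P||Q) ≠ D_KL(Q||P) in general.

D_KL(P||Q) = 0.0249 nats
D_KL(Q||P) = 0.0253 nats

No, they are not equal!

This asymmetry is why KL divergence is not a true distance metric.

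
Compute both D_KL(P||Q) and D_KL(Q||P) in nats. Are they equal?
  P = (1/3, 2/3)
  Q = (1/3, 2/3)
D_KL(P||Q) = 0.0000, D_KL(Q||P) = 0.0000

KL divergence is not symmetric: D_KL(P||Q) ≠ D_KL(Q||P) in general.

D_KL(P||Q) = 0.0000 nats
D_KL(Q||P) = 0.0000 nats

In this case they happen to be equal (to 4 decimal places).

This asymmetry is why KL divergence is not a true distance metric.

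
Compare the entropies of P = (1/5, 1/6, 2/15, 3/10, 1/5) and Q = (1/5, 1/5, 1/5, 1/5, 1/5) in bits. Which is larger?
Q

Computing entropies in bits:
H(P) = 2.2683
H(Q) = 2.3219

Distribution Q has higher entropy.

Intuition: The distribution closer to uniform (more spread out) has higher entropy.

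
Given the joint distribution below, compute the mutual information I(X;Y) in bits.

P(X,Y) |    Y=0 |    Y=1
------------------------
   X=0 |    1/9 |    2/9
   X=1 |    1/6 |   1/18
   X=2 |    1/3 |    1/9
0.1171 bits

Mutual information: I(X;Y) = H(X) + H(Y) - H(X,Y)

Marginals:
P(X) = (1/3, 2/9, 4/9), H(X) = 1.5305 bits
P(Y) = (11/18, 7/18), H(Y) = 0.9641 bits

Joint entropy: H(X,Y) = 2.3774 bits

I(X;Y) = 1.5305 + 0.9641 - 2.3774 = 0.1171 bits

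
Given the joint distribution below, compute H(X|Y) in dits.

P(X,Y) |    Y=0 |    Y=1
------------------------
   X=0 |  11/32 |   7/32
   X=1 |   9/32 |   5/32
0.2974 dits

Using the chain rule: H(X|Y) = H(X,Y) - H(Y)

First, compute H(X,Y) = 0.5847 dits

Marginal P(Y) = (5/8, 3/8)
H(Y) = 0.2873 dits

H(X|Y) = H(X,Y) - H(Y) = 0.5847 - 0.2873 = 0.2974 dits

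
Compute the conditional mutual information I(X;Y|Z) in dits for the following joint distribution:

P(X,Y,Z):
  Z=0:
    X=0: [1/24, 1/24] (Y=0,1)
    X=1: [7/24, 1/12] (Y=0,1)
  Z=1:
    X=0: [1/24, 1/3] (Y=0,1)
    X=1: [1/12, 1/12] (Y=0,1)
0.0254 dits

Conditional mutual information: I(X;Y|Z) = H(X|Z) + H(Y|Z) - H(X,Y|Z)

H(Z) = 0.2995
H(X,Z) = 0.5391 → H(X|Z) = 0.2396
H(Y,Z) = 0.5432 → H(Y|Z) = 0.2437
H(X,Y,Z) = 0.7574 → H(X,Y|Z) = 0.4579

I(X;Y|Z) = 0.2396 + 0.2437 - 0.4579 = 0.0254 dits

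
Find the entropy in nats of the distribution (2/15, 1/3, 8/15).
0.9701 nats

Shannon entropy is H(X) = -Σ p(x) log p(x).

For P = (2/15, 1/3, 8/15):
H = -2/15 × log_e(2/15) -1/3 × log_e(1/3) -8/15 × log_e(8/15)
H = 0.9701 nats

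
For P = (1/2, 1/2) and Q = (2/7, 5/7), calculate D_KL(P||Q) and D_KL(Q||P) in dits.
D_KL(P||Q) = 0.0441, D_KL(Q||P) = 0.0412

KL divergence is not symmetric: D_KL(P||Q) ≠ D_KL(Q||P) in general.

D_KL(P||Q) = 0.0441 dits
D_KL(Q||P) = 0.0412 dits

No, they are not equal!

This asymmetry is why KL divergence is not a true distance metric.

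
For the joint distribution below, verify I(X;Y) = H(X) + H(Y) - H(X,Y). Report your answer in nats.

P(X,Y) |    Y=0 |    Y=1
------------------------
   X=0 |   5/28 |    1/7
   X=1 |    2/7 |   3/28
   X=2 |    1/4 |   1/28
I(X;Y) = 0.0396 nats

Mutual information has multiple equivalent forms:
- I(X;Y) = H(X) - H(X|Y)
- I(X;Y) = H(Y) - H(Y|X)
- I(X;Y) = H(X) + H(Y) - H(X,Y)

Computing all quantities:
H(X) = 1.0898, H(Y) = 0.5983, H(X,Y) = 1.6485
H(X|Y) = 1.0502, H(Y|X) = 0.5587

Verification:
H(X) - H(X|Y) = 1.0898 - 1.0502 = 0.0396
H(Y) - H(Y|X) = 0.5983 - 0.5587 = 0.0396
H(X) + H(Y) - H(X,Y) = 1.0898 + 0.5983 - 1.6485 = 0.0396

All forms give I(X;Y) = 0.0396 nats. ✓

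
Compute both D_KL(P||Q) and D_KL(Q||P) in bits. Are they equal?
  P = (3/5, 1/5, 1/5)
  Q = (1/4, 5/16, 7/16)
D_KL(P||Q) = 0.4032, D_KL(Q||P) = 0.3795

KL divergence is not symmetric: D_KL(P||Q) ≠ D_KL(Q||P) in general.

D_KL(P||Q) = 0.4032 bits
D_KL(Q||P) = 0.3795 bits

No, they are not equal!

This asymmetry is why KL divergence is not a true distance metric.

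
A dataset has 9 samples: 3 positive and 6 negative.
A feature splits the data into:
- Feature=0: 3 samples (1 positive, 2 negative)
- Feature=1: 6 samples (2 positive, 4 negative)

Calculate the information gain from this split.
0.0000 bits

Information Gain = H(Y) - H(Y|Feature)

Before split:
P(positive) = 3/9 = 0.3333
H(Y) = 0.9183 bits

After split:
Feature=0: H = 0.9183 bits (weight = 3/9)
Feature=1: H = 0.9183 bits (weight = 6/9)
H(Y|Feature) = (3/9)×0.9183 + (6/9)×0.9183 = 0.9183 bits

Information Gain = 0.9183 - 0.9183 = 0.0000 bits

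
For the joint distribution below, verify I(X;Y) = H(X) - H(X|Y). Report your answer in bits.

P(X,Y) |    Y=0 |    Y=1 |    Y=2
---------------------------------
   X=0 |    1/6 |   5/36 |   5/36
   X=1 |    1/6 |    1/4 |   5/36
I(X;Y) = 0.0143 bits

Mutual information has multiple equivalent forms:
- I(X;Y) = H(X) - H(X|Y)
- I(X;Y) = H(Y) - H(Y|X)
- I(X;Y) = H(X) + H(Y) - H(X,Y)

Computing all quantities:
H(X) = 0.9911, H(Y) = 1.5715, H(X,Y) = 2.5483
H(X|Y) = 0.9768, H(Y|X) = 1.5572

Verification:
H(X) - H(X|Y) = 0.9911 - 0.9768 = 0.0143
H(Y) - H(Y|X) = 1.5715 - 1.5572 = 0.0143
H(X) + H(Y) - H(X,Y) = 0.9911 + 1.5715 - 2.5483 = 0.0143

All forms give I(X;Y) = 0.0143 bits. ✓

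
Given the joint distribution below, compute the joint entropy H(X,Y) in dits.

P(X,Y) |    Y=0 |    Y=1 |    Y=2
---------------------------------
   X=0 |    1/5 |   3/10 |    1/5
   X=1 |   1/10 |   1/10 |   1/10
0.7365 dits

Joint entropy is H(X,Y) = -Σ_{x,y} p(x,y) log p(x,y).

Summing over all non-zero entries:
H(X,Y) = -[1/5·log_10(1/5) + 3/10·log_10(3/10) + 1/5·log_10(1/5) + 1/10·log_10(1/10) + 1/10·log_10(1/10) + 1/10·log_10(1/10)]
H(X,Y) = 0.7365 dits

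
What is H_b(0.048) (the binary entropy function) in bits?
0.2778 bits

The binary entropy function is:
H(p) = -p log(p) - (1-p) log(1-p)

H(0.048) = -0.048 × log_2(0.048) - 0.952 × log_2(0.952)
H(0.048) = 0.2778 bits

Note: Binary entropy is maximized at p=0.5 (H=1 bit) and minimized at p=0 or p=1 (H=0).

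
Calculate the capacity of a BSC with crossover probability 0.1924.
0.2935 bits

For a binary symmetric channel (BSC) with error probability p:
Capacity C = 1 - H(p) bits per symbol

where H(p) = -p log₂(p) - (1-p) log₂(1-p) is the binary entropy function.

H(0.1924) = 0.7065 bits
C = 1 - 0.7065 = 0.2935 bits per symbol

This means we can reliably transmit up to 0.2935 bits of information per channel use.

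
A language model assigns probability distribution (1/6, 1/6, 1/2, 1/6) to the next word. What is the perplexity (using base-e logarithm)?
3.4641

Perplexity is e^H (or exp(H) for natural log).

First, H = -Σ p log p = 1.2425 nats
Perplexity = e^1.2425 = 3.4641

Interpretation: The model's uncertainty is equivalent to choosing uniformly among 3.5 options.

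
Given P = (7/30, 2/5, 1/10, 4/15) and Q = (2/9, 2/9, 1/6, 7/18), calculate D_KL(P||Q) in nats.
0.0948 nats

KL divergence: D_KL(P||Q) = Σ p(x) log(p(x)/q(x))

Computing term by term:
  x=0: 7/30 × log_e[(7/30)/(2/9)] = 7/30 × 0.0488 = 0.0114
  x=1: 2/5 × log_e[(2/5)/(2/9)] = 2/5 × 0.5878 = 0.2351
  x=2: 1/10 × log_e[(1/10)/(1/6)] = 1/10 × -0.5108 = -0.0511
  x=3: 4/15 × log_e[(4/15)/(7/18)] = 4/15 × -0.3773 = -0.1006

D_KL(P||Q) = 0.0948 nats

Note: KL divergence is always non-negative and equals 0 iff P = Q.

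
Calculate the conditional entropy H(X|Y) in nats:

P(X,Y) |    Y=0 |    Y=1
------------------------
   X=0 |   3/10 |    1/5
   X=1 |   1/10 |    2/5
0.6068 nats

Using the chain rule: H(X|Y) = H(X,Y) - H(Y)

First, compute H(X,Y) = 1.2799 nats

Marginal P(Y) = (2/5, 3/5)
H(Y) = 0.6730 nats

H(X|Y) = H(X,Y) - H(Y) = 1.2799 - 0.6730 = 0.6068 nats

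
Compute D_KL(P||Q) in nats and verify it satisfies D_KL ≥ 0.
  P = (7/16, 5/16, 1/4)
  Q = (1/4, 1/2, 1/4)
0.0980 nats

KL divergence satisfies the Gibbs inequality: D_KL(P||Q) ≥ 0 for all distributions P, Q.

D_KL(P||Q) = Σ p(x) log(p(x)/q(x))
Term by term:
  x=0: 7/16 × log_e[(7/16)/(1/4)] = 0.2448
  x=1: 5/16 × log_e[(5/16)/(1/2)] = -0.1469
  x=2: 1/4 × log_e[(1/4)/(1/4)] = 0.0000
D_KL(P||Q) = 0.0980 nats

D_KL(P||Q) = 0.0980 ≥ 0 ✓

This non-negativity is a fundamental property: relative entropy cannot be negative because it measures how different Q is from P.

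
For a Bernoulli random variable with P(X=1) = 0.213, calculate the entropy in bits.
0.7472 bits

The binary entropy function is:
H(p) = -p log(p) - (1-p) log(1-p)

H(0.213) = -0.213 × log_2(0.213) - 0.787 × log_2(0.787)
H(0.213) = 0.7472 bits

Note: Binary entropy is maximized at p=0.5 (H=1 bit) and minimized at p=0 or p=1 (H=0).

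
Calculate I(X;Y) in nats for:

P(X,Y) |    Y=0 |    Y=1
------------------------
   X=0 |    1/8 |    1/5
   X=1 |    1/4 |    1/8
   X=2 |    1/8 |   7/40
0.0342 nats

Mutual information: I(X;Y) = H(X) + H(Y) - H(X,Y)

Marginals:
P(X) = (13/40, 3/8, 3/10), H(X) = 1.0943 nats
P(Y) = (1/2, 1/2), H(Y) = 0.6931 nats

Joint entropy: H(X,Y) = 1.7533 nats

I(X;Y) = 1.0943 + 0.6931 - 1.7533 = 0.0342 nats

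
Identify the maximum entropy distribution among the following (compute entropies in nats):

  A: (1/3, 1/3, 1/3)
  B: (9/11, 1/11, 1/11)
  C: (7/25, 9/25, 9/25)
A

For a discrete distribution over n outcomes, entropy is maximized by the uniform distribution.

Computing entropies:
H(A) = 1.0986 nats
H(B) = 0.6002 nats
H(C) = 1.0920 nats

The uniform distribution (where all probabilities equal 1/3) achieves the maximum entropy of log_e(3) = 1.0986 nats.

Distribution A has the highest entropy.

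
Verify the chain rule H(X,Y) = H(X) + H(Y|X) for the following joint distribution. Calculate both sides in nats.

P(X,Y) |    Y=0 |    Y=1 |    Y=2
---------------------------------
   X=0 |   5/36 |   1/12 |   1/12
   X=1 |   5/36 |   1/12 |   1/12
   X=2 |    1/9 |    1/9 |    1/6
H(X,Y) = 2.1636, H(X) = 1.0918, H(Y|X) = 1.0717 (all in nats)

Chain rule: H(X,Y) = H(X) + H(Y|X)

Left side — joint entropy directly:
H(X,Y) = -Σ p(x,y) log p(x,y) = 2.1636 nats

Right side — compute H(Y|X) from the conditional distributions:
P(X) = (11/36, 11/36, 7/18), so H(X) = 1.0918 nats
H(Y|X) = Σ_x P(X=x) · H(Y|X=x):
  P(Y|X=0) = (5/11, 3/11, 3/11), H(Y|X=0) = 1.0671, weight P(X=0) = 11/36
  P(Y|X=1) = (5/11, 3/11, 3/11), H(Y|X=1) = 1.0671, weight P(X=1) = 11/36
  P(Y|X=2) = (2/7, 2/7, 3/7), H(Y|X=2) = 1.0790, weight P(X=2) = 7/18
H(Y|X) = 1.0717 nats

H(X) + H(Y|X) = 1.0918 + 1.0717 = 2.1636 nats

Both sides equal 2.1636 nats. ✓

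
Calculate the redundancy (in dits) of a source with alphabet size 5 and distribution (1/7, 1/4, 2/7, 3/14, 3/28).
0.0250 dits

Redundancy measures how far a source is from maximum entropy:
R = H_max - H(X)

Maximum entropy for 5 symbols: H_max = log_10(5) = 0.6990 dits
Actual entropy: H(X) = 0.6740 dits
Redundancy: R = 0.6990 - 0.6740 = 0.0250 dits

This redundancy represents potential for compression: the source could be compressed by 0.0250 dits per symbol.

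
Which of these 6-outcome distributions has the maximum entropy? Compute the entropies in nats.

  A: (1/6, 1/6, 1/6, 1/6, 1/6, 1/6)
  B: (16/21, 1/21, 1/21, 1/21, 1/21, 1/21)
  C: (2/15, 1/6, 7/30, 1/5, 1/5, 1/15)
A

For a discrete distribution over n outcomes, entropy is maximized by the uniform distribution.

Computing entropies:
H(A) = 1.7918 nats
H(B) = 0.9321 nats
H(C) = 1.7312 nats

The uniform distribution (where all probabilities equal 1/6) achieves the maximum entropy of log_e(6) = 1.7918 nats.

Distribution A has the highest entropy.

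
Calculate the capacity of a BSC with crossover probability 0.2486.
0.1909 bits

For a binary symmetric channel (BSC) with error probability p:
Capacity C = 1 - H(p) bits per symbol

where H(p) = -p log₂(p) - (1-p) log₂(1-p) is the binary entropy function.

H(0.2486) = 0.8091 bits
C = 1 - 0.8091 = 0.1909 bits per symbol

This means we can reliably transmit up to 0.1909 bits of information per channel use.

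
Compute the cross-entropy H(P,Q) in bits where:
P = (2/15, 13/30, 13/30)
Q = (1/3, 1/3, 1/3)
1.5850 bits

Cross-entropy: H(P,Q) = -Σ p(x) log q(x)

Alternatively: H(P,Q) = H(P) + D_KL(P||Q)
H(P) = 1.4332 bits
D_KL(P||Q) = 0.1518 bits

H(P,Q) = 1.4332 + 0.1518 = 1.5850 bits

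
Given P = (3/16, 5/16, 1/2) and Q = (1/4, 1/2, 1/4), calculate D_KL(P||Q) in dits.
0.0633 dits

KL divergence: D_KL(P||Q) = Σ p(x) log(p(x)/q(x))

Computing term by term:
  x=0: 3/16 × log_10[(3/16)/(1/4)] = 3/16 × -0.1249 = -0.0234
  x=1: 5/16 × log_10[(5/16)/(1/2)] = 5/16 × -0.2041 = -0.0638
  x=2: 1/2 × log_10[(1/2)/(1/4)] = 1/2 × 0.3010 = 0.1505

D_KL(P||Q) = 0.0633 dits

Note: KL divergence is always non-negative and equals 0 iff P = Q.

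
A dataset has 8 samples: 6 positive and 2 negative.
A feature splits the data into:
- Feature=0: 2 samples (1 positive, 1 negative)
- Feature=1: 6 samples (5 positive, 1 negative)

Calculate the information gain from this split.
0.0738 bits

Information Gain = H(Y) - H(Y|Feature)

Before split:
P(positive) = 6/8 = 0.7500
H(Y) = 0.8113 bits

After split:
Feature=0: H = 1.0000 bits (weight = 2/8)
Feature=1: H = 0.6500 bits (weight = 6/8)
H(Y|Feature) = (2/8)×1.0000 + (6/8)×0.6500 = 0.7375 bits

Information Gain = 0.8113 - 0.7375 = 0.0738 bits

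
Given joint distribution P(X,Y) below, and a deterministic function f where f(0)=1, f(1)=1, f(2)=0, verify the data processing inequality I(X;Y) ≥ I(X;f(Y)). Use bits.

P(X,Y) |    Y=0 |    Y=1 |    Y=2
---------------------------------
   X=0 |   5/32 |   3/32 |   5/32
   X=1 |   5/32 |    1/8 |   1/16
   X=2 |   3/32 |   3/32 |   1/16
I(X;Y) = 0.0337, I(X;f(Y)) = 0.0287, inequality holds: 0.0337 ≥ 0.0287

Data Processing Inequality: For any Markov chain X → Y → Z, we have I(X;Y) ≥ I(X;Z).

Here Z = f(Y) is a deterministic function of Y, forming X → Y → Z.

Original I(X;Y) = 0.0337 bits

After applying f:
P(X,Z) where Z=f(Y):
- P(X,Z=0) = P(X,Y=2)
- P(X,Z=1) = P(X,Y=0) + P(X,Y=1)

I(X;Z) = I(X;f(Y)) = 0.0287 bits

Verification: 0.0337 ≥ 0.0287 ✓

Information cannot be created by processing; the function f can only lose information about X.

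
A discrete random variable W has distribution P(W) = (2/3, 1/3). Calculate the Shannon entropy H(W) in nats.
0.6365 nats

Shannon entropy is H(X) = -Σ p(x) log p(x).

For P = (2/3, 1/3):
H = -2/3 × log_e(2/3) -1/3 × log_e(1/3)
H = 0.6365 nats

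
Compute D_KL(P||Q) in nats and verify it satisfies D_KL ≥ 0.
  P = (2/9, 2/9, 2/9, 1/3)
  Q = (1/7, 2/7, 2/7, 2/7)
0.0379 nats

KL divergence satisfies the Gibbs inequality: D_KL(P||Q) ≥ 0 for all distributions P, Q.

D_KL(P||Q) = Σ p(x) log(p(x)/q(x))
Term by term:
  x=0: 2/9 × log_e[(2/9)/(1/7)] = 0.0982
  x=1: 2/9 × log_e[(2/9)/(2/7)] = -0.0558
  x=2: 2/9 × log_e[(2/9)/(2/7)] = -0.0558
  x=3: 1/3 × log_e[(1/3)/(2/7)] = 0.0514
D_KL(P||Q) = 0.0379 nats

D_KL(P||Q) = 0.0379 ≥ 0 ✓

This non-negativity is a fundamental property: relative entropy cannot be negative because it measures how different Q is from P.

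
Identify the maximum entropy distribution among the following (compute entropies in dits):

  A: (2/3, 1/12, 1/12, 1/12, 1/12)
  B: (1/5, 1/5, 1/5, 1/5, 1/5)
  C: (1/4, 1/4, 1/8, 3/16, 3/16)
B

For a discrete distribution over n outcomes, entropy is maximized by the uniform distribution.

Computing entropies:
H(A) = 0.4771 dits
H(B) = 0.6990 dits
H(C) = 0.6865 dits

The uniform distribution (where all probabilities equal 1/5) achieves the maximum entropy of log_10(5) = 0.6990 dits.

Distribution B has the highest entropy.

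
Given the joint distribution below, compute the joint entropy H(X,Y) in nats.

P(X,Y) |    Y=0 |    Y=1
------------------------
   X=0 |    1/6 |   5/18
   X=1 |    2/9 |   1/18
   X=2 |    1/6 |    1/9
1.6920 nats

Joint entropy is H(X,Y) = -Σ_{x,y} p(x,y) log p(x,y).

Summing over all non-zero entries:
H(X,Y) = -[1/6·log_e(1/6) + 5/18·log_e(5/18) + 2/9·log_e(2/9) + 1/18·log_e(1/18) + 1/6·log_e(1/6) + 1/9·log_e(1/9)]
H(X,Y) = 1.6920 nats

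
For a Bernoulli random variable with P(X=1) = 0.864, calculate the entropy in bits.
0.5737 bits

The binary entropy function is:
H(p) = -p log(p) - (1-p) log(1-p)

H(0.864) = -0.864 × log_2(0.864) - 0.136 × log_2(0.136)
H(0.864) = 0.5737 bits

Note: Binary entropy is maximized at p=0.5 (H=1 bit) and minimized at p=0 or p=1 (H=0).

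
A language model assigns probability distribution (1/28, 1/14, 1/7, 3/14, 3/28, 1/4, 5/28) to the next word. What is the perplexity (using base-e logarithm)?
6.1051

Perplexity is e^H (or exp(H) for natural log).

First, H = -Σ p log p = 1.8091 nats
Perplexity = e^1.8091 = 6.1051

Interpretation: The model's uncertainty is equivalent to choosing uniformly among 6.1 options.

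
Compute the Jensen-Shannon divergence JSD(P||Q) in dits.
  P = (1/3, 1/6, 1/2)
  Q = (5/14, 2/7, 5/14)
0.0061 dits

Jensen-Shannon divergence is:
JSD(P||Q) = 0.5 × D_KL(P||M) + 0.5 × D_KL(Q||M)
where M = 0.5 × (P + Q) is the mixture distribution.

M = 0.5 × (1/3, 1/6, 1/2) + 0.5 × (5/14, 2/7, 5/14) = (0.345238, 0.22619, 3/7)

D_KL(P||M) = 0.0063 dits
D_KL(Q||M) = 0.0060 dits

JSD(P||Q) = 0.5 × 0.0063 + 0.5 × 0.0060 = 0.0061 dits

Unlike KL divergence, JSD is symmetric and bounded: 0 ≤ JSD ≤ log(2).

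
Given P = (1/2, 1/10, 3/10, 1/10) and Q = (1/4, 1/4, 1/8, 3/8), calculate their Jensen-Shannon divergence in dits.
0.0429 dits

Jensen-Shannon divergence is:
JSD(P||Q) = 0.5 × D_KL(P||M) + 0.5 × D_KL(Q||M)
where M = 0.5 × (P + Q) is the mixture distribution.

M = 0.5 × (1/2, 1/10, 3/10, 1/10) + 0.5 × (1/4, 1/4, 1/8, 3/8) = (3/8, 7/40, 0.2125, 0.2375)

D_KL(P||M) = 0.0455 dits
D_KL(Q||M) = 0.0403 dits

JSD(P||Q) = 0.5 × 0.0455 + 0.5 × 0.0403 = 0.0429 dits

Unlike KL divergence, JSD is symmetric and bounded: 0 ≤ JSD ≤ log(2).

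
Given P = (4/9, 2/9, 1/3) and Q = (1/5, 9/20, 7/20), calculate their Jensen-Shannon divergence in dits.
0.0189 dits

Jensen-Shannon divergence is:
JSD(P||Q) = 0.5 × D_KL(P||M) + 0.5 × D_KL(Q||M)
where M = 0.5 × (P + Q) is the mixture distribution.

M = 0.5 × (4/9, 2/9, 1/3) + 0.5 × (1/5, 9/20, 7/20) = (0.322222, 0.336111, 0.341667)

D_KL(P||M) = 0.0186 dits
D_KL(Q||M) = 0.0193 dits

JSD(P||Q) = 0.5 × 0.0186 + 0.5 × 0.0193 = 0.0189 dits

Unlike KL divergence, JSD is symmetric and bounded: 0 ≤ JSD ≤ log(2).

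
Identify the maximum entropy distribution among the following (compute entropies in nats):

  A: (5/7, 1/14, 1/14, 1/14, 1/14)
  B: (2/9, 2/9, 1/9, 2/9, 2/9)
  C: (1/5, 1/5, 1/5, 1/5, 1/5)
C

For a discrete distribution over n outcomes, entropy is maximized by the uniform distribution.

Computing entropies:
H(A) = 0.9944 nats
H(B) = 1.5811 nats
H(C) = 1.6094 nats

The uniform distribution (where all probabilities equal 1/5) achieves the maximum entropy of log_e(5) = 1.6094 nats.

Distribution C has the highest entropy.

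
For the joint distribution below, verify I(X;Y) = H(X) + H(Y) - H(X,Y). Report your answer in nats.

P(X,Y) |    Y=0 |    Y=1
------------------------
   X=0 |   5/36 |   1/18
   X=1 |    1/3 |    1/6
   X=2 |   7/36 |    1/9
I(X;Y) = 0.0016 nats

Mutual information has multiple equivalent forms:
- I(X;Y) = H(X) - H(X|Y)
- I(X;Y) = H(Y) - H(Y|X)
- I(X;Y) = H(X) + H(Y) - H(X,Y)

Computing all quantities:
H(X) = 1.0273, H(Y) = 0.6365, H(X,Y) = 1.6621
H(X|Y) = 1.0256, H(Y|X) = 0.6349

Verification:
H(X) - H(X|Y) = 1.0273 - 1.0256 = 0.0016
H(Y) - H(Y|X) = 0.6365 - 0.6349 = 0.0016
H(X) + H(Y) - H(X,Y) = 1.0273 + 0.6365 - 1.6621 = 0.0016

All forms give I(X;Y) = 0.0016 nats. ✓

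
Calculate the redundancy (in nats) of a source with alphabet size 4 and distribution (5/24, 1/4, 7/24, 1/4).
0.0070 nats

Redundancy measures how far a source is from maximum entropy:
R = H_max - H(X)

Maximum entropy for 4 symbols: H_max = log_e(4) = 1.3863 nats
Actual entropy: H(X) = 1.3793 nats
Redundancy: R = 1.3863 - 1.3793 = 0.0070 nats

This redundancy represents potential for compression: the source could be compressed by 0.0070 nats per symbol.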